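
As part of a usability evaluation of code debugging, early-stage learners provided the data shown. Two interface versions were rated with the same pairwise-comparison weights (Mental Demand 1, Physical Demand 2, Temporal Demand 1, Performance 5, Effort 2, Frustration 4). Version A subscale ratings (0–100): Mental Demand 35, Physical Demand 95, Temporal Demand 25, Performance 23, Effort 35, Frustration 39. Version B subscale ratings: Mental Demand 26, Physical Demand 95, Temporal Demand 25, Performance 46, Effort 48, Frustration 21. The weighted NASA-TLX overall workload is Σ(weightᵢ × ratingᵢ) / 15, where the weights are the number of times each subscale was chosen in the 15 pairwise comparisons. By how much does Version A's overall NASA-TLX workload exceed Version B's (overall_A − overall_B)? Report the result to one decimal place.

Version A weighted sum = 1·35 + 2·95 + 1·25 + 5·23 + 2·35 + 4·39 = 35 + 190 + 25 + 115 + 70 + 156 = 591; overall_A = 591/15 = 39.4000.
Version B weighted sum = 1·26 + 2·95 + 1·25 + 5·46 + 2·48 + 4·21 = 26 + 190 + 25 + 230 + 96 + 84 = 651; overall_B = 651/15 = 43.4000.
Difference = 39.4000 − 43.4000 = -4.0000 ≈ -4.0.

-4.0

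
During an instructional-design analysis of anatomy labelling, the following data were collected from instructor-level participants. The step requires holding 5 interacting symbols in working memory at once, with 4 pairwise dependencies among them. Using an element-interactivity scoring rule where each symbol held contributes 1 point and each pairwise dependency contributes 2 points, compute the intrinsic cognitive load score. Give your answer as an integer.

Element contribution: 5 × 1 = 5.
Interaction contribution: 4 × 2 = 8.
Intrinsic load = 5 + 8 = 13.

13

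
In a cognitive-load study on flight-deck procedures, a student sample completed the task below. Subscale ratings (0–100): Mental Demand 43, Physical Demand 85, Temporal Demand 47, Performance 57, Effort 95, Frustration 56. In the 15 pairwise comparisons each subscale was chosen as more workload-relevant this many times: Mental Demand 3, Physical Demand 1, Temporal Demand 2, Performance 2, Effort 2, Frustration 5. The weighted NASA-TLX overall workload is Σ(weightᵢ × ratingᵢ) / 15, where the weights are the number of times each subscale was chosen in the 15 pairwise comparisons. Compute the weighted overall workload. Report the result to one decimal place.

The tallies are the weights (they sum to 15).
Weighted sum = 3·43 + 1·85 + 2·47 + 2·57 + 2·95 + 5·56
            = 129 + 85 + 94 + 114 + 190 + 280 = 892.
Overall workload = 892 / 15 = 59.4667 ≈ 59.5.

59.5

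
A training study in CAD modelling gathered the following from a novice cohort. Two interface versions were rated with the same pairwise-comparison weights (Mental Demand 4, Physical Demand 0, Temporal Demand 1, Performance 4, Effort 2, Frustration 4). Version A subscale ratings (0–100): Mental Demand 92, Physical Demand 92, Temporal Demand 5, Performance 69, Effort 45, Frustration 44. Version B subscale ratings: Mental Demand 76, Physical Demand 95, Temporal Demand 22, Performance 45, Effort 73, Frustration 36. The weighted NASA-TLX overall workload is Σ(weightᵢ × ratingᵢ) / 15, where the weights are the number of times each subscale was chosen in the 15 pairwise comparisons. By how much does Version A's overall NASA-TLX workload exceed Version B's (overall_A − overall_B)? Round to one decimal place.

Version A weighted sum = 4·92 + 0·92 + 1·5 + 4·69 + 2·45 + 4·44 = 368 + 0 + 5 + 276 + 90 + 176 = 915; overall_A = 915/15 = 61.0000.
Version B weighted sum = 4·76 + 0·95 + 1·22 + 4·45 + 2·73 + 4·36 = 304 + 0 + 22 + 180 + 146 + 144 = 796; overall_B = 796/15 = 53.0667.
Difference = 61.0000 − 53.0667 = 7.9333 ≈ 7.9.

7.9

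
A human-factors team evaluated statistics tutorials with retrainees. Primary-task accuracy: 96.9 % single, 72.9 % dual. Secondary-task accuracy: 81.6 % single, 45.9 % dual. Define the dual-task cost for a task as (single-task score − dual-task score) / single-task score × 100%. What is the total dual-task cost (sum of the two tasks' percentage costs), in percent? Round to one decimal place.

Primary cost = (96.9 − 72.9) / 96.9 × 100% = 24.7678%.
Secondary cost = (81.6 − 45.9) / 81.6 × 100% = 43.7500%.
Total = 24.7678% + 43.7500% = 68.5178% ≈ 68.5%.

68.5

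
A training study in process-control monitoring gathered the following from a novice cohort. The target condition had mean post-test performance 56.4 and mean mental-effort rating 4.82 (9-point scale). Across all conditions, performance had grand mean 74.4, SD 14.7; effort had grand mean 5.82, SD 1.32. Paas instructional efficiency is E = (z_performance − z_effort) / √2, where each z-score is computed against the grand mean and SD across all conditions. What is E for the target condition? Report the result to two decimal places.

-0.33

z_performance = (56.4 − 74.4) / 14.7 = -18.0000 / 14.7 = -1.2245.
z_effort = (4.82 − 5.82) / 1.32 = -1.0000 / 1.32 = -0.7576.
z_P − z_E = -1.2245 − (-0.7576) = -0.4669.
E = -0.4669 / √2 = -0.4669 / 1.41421 = -0.3301 ≈ -0.33.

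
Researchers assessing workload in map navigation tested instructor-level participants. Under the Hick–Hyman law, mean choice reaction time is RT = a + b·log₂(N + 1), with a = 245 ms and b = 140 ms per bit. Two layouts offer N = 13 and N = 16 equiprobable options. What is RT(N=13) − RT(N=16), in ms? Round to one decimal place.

-39.2

RT(13) = 245 + 140·log₂(14) = 245 + 140·3.8074 = 778.0360 ms.
RT(16) = 245 + 140·log₂(17) = 245 + 140·4.0875 = 817.2500 ms.
Difference = 778.0360 − 817.2500 = -39.2140 ≈ -39.2 ms.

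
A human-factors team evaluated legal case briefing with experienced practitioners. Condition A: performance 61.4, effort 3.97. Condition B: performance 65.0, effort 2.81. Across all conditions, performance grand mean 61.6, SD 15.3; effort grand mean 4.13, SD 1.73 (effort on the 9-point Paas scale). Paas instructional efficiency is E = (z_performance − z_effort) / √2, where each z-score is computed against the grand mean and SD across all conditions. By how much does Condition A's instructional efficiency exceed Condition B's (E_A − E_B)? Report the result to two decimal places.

Condition A: z_P = (61.4 − 61.6)/15.3 = -0.0131; z_E = (3.97 − 4.13)/1.73 = -0.0925; E_A = (-0.0131 − (-0.0925))/√2 = 0.0561.
Condition B: z_P = (65.0 − 61.6)/15.3 = 0.2222; z_E = (2.81 − 4.13)/1.73 = -0.7630; E_B = (0.2222 − (-0.7630))/√2 = 0.6966.
E_A − E_B = 0.0561 − 0.6966 = -0.6405 ≈ -0.64.

-0.64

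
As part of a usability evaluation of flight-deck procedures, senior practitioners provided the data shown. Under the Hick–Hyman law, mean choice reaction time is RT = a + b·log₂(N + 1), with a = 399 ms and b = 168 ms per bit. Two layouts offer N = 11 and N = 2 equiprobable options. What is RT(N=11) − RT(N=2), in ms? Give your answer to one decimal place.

RT(11) = 399 + 168·log₂(12) = 399 + 168·3.5850 = 1001.2800 ms.
RT(2) = 399 + 168·log₂(3) = 399 + 168·1.5850 = 665.2800 ms.
Difference = 1001.2800 − 665.2800 = 336.0000 ≈ 336.0 ms.

336.0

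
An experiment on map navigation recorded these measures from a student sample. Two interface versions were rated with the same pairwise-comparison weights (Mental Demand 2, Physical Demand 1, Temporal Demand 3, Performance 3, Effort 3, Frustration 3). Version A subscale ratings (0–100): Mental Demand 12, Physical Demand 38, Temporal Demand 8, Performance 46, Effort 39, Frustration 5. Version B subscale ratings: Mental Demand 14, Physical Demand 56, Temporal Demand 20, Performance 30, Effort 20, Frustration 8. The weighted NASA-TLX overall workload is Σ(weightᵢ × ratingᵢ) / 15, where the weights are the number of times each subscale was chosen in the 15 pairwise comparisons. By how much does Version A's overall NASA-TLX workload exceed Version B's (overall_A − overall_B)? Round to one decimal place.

2.5

Version A weighted sum = 2·12 + 1·38 + 3·8 + 3·46 + 3·39 + 3·5 = 24 + 38 + 24 + 138 + 117 + 15 = 356; overall_A = 356/15 = 23.7333.
Version B weighted sum = 2·14 + 1·56 + 3·20 + 3·30 + 3·20 + 3·8 = 28 + 56 + 60 + 90 + 60 + 24 = 318; overall_B = 318/15 = 21.2000.
Difference = 23.7333 − 21.2000 = 2.5333 ≈ 2.5.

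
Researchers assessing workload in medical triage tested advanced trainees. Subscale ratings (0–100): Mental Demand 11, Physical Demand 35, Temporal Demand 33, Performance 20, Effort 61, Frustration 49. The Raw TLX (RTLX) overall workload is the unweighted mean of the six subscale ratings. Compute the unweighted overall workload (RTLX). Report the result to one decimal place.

Sum of ratings = 11 + 35 + 33 + 20 + 61 + 49 = 209.
RTLX = 209 / 6 = 34.8333 ≈ 34.8.

34.8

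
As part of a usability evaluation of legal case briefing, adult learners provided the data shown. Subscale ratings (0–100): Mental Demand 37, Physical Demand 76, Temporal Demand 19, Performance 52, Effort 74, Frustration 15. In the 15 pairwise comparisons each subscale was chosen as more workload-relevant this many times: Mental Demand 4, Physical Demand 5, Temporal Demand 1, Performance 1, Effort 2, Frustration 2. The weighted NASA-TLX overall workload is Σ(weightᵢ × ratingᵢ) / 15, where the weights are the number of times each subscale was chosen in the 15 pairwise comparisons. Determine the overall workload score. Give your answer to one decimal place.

The tallies are the weights (they sum to 15).
Weighted sum = 4·37 + 5·76 + 1·19 + 1·52 + 2·74 + 2·15
            = 148 + 380 + 19 + 52 + 148 + 30 = 777.
Overall workload = 777 / 15 = 51.8000 ≈ 51.8.

51.8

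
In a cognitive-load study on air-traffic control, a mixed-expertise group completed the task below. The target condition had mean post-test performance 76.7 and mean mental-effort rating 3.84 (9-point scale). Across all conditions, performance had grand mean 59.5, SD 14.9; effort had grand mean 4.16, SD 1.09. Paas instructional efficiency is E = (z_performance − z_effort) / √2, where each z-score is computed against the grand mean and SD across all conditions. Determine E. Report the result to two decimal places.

1.02

z_performance = (76.7 − 59.5) / 14.9 = 17.2000 / 14.9 = 1.1544.
z_effort = (3.84 − 4.16) / 1.09 = -0.3200 / 1.09 = -0.2936.
z_P − z_E = 1.1544 − (-0.2936) = 1.4480.
E = 1.4480 / √2 = 1.4480 / 1.41421 = 1.0239 ≈ 1.02.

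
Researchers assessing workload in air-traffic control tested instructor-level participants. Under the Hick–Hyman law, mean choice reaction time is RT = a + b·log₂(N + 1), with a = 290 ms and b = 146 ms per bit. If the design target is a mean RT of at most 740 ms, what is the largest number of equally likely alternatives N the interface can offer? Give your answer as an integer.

7

Set 290 + 146·log₂(N + 1) ≤ 740.
log₂(N + 1) ≤ (740 − 290) / 146 = 3.0822.
N + 1 ≤ 2^3.0822 = 8.4690.
N ≤ 7.4690, so the largest integer N is 7.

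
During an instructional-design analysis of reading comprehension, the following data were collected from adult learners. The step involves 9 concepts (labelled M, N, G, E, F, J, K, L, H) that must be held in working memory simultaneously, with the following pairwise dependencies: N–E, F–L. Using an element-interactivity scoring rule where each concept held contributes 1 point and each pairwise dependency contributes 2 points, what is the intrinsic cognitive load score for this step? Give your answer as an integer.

Count of concepts held simultaneously: 9.
Count of pairwise dependencies listed: 2.
Element contribution: 9 × 1 = 9.
Interaction contribution: 2 × 2 = 4.
Intrinsic load = 9 + 4 = 13.

13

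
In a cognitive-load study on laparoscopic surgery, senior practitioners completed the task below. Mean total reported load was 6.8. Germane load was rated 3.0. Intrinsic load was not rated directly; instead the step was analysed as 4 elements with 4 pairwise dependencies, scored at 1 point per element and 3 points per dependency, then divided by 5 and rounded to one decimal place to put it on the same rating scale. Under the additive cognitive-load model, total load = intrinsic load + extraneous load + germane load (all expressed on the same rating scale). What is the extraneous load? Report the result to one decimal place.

0.6

Intrinsic (element-interactivity): (4 × 1 + 4 × 3) / 5 = 16 / 5 = 3.2000 → 3.2.
extraneous load = total − intrinsic − germane
             = 6.8 − 3.2 − 3.0 = 0.6.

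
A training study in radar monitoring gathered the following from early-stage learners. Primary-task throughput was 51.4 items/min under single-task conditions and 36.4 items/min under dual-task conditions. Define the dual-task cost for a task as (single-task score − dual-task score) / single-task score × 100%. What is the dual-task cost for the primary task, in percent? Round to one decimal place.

Cost = (51.4 − 36.4) / 51.4 × 100%
     = 15.0000 / 51.4 × 100% = 29.1829%.
≈ 29.2%.

29.2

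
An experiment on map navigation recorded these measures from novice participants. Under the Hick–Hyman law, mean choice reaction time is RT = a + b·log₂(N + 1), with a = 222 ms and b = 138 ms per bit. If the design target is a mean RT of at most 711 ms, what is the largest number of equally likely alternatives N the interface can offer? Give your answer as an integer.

10

Set 222 + 138·log₂(N + 1) ≤ 711.
log₂(N + 1) ≤ (711 − 222) / 138 = 3.5435.
N + 1 ≤ 2^3.5435 = 11.6600.
N ≤ 10.6600, so the largest integer N is 10.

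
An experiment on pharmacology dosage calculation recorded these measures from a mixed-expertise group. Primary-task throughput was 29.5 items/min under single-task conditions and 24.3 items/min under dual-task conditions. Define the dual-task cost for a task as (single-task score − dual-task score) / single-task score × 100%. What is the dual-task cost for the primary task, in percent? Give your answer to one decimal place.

Cost = (29.5 − 24.3) / 29.5 × 100%
     = 5.2000 / 29.5 × 100% = 17.6271%.
≈ 17.6%.

17.6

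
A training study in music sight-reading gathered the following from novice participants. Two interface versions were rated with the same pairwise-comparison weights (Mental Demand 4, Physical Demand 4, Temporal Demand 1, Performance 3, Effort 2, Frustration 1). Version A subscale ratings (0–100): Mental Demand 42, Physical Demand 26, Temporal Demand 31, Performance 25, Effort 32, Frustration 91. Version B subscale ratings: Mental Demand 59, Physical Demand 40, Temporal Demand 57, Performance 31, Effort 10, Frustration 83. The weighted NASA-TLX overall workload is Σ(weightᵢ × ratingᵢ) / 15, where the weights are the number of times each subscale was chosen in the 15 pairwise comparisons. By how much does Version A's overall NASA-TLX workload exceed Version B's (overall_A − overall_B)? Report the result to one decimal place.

Version A weighted sum = 4·42 + 4·26 + 1·31 + 3·25 + 2·32 + 1·91 = 168 + 104 + 31 + 75 + 64 + 91 = 533; overall_A = 533/15 = 35.5333.
Version B weighted sum = 4·59 + 4·40 + 1·57 + 3·31 + 2·10 + 1·83 = 236 + 160 + 57 + 93 + 20 + 83 = 649; overall_B = 649/15 = 43.2667.
Difference = 35.5333 − 43.2667 = -7.7334 ≈ -7.7.

-7.7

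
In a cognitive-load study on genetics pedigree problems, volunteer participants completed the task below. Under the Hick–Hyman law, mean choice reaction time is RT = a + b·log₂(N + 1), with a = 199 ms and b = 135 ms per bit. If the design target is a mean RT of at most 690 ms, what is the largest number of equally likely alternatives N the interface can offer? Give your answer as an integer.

11

Set 199 + 135·log₂(N + 1) ≤ 690.
log₂(N + 1) ≤ (690 − 199) / 135 = 3.6370.
N + 1 ≤ 2^3.6370 = 12.4407.
N ≤ 11.4407, so the largest integer N is 11.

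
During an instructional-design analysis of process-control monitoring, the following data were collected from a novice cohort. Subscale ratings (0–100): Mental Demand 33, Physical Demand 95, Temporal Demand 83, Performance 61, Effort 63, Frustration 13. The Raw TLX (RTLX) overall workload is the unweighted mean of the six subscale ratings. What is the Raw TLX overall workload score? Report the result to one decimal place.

Sum of ratings = 33 + 95 + 83 + 61 + 63 + 13 = 348.
RTLX = 348 / 6 = 58.0000 ≈ 58.0.

58.0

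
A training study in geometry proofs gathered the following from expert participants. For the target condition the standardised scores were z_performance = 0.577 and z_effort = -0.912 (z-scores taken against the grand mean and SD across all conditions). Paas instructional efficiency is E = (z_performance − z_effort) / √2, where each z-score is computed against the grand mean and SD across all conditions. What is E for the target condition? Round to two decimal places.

z_P − z_E = 0.577 − (-0.912) = 1.4890.
E = 1.4890 / √2 = 1.4890 / 1.41421 = 1.0529 ≈ 1.05.

1.05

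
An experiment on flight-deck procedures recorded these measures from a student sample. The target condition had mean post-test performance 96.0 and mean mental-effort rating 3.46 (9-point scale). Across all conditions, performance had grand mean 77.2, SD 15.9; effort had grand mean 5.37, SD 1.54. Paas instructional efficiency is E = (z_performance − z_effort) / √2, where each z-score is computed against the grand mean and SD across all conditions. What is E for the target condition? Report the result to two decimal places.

1.71

z_performance = (96.0 − 77.2) / 15.9 = 18.8000 / 15.9 = 1.1824.
z_effort = (3.46 − 5.37) / 1.54 = -1.9100 / 1.54 = -1.2403.
z_P − z_E = 1.1824 − (-1.2403) = 2.4227.
E = 2.4227 / √2 = 2.4227 / 1.41421 = 1.7131 ≈ 1.71.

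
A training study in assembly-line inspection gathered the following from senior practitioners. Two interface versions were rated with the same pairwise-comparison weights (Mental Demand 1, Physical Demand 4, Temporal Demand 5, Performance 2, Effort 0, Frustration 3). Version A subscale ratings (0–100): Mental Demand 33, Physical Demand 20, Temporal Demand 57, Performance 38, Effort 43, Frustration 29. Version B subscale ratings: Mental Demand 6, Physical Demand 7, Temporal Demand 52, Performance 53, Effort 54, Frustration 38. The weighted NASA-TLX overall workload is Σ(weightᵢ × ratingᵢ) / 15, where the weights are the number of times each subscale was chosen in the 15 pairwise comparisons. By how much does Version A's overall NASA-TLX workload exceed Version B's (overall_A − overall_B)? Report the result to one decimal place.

Version A weighted sum = 1·33 + 4·20 + 5·57 + 2·38 + 0·43 + 3·29 = 33 + 80 + 285 + 76 + 0 + 87 = 561; overall_A = 561/15 = 37.4000.
Version B weighted sum = 1·6 + 4·7 + 5·52 + 2·53 + 0·54 + 3·38 = 6 + 28 + 260 + 106 + 0 + 114 = 514; overall_B = 514/15 = 34.2667.
Difference = 37.4000 − 34.2667 = 3.1333 ≈ 3.1.

3.1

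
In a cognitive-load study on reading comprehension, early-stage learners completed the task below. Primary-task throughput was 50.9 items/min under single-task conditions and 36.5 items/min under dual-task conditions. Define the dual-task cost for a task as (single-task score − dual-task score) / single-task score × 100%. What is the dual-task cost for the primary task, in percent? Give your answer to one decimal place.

28.3

Cost = (50.9 − 36.5) / 50.9 × 100%
     = 14.4000 / 50.9 × 100% = 28.2908%.
≈ 28.3%.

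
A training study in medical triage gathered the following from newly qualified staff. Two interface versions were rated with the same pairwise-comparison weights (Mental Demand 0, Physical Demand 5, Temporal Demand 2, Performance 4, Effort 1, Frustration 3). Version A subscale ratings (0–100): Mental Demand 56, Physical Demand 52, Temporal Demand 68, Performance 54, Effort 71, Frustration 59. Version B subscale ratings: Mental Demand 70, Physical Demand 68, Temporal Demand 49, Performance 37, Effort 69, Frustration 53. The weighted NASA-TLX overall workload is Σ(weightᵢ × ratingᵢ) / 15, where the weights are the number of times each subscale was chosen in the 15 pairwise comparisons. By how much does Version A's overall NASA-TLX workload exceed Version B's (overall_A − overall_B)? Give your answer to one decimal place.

Version A weighted sum = 0·56 + 5·52 + 2·68 + 4·54 + 1·71 + 3·59 = 0 + 260 + 136 + 216 + 71 + 177 = 860; overall_A = 860/15 = 57.3333.
Version B weighted sum = 0·70 + 5·68 + 2·49 + 4·37 + 1·69 + 3·53 = 0 + 340 + 98 + 148 + 69 + 159 = 814; overall_B = 814/15 = 54.2667.
Difference = 57.3333 − 54.2667 = 3.0666 ≈ 3.1.

3.1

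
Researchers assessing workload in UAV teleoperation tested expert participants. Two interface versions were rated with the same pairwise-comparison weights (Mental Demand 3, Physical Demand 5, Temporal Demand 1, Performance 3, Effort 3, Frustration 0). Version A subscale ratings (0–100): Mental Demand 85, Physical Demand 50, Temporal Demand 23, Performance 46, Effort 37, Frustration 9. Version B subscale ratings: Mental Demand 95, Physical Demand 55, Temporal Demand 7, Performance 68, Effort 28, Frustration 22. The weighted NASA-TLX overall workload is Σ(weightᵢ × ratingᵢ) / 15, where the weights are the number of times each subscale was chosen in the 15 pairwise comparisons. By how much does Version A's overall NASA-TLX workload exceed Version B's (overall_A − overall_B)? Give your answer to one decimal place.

Version A weighted sum = 3·85 + 5·50 + 1·23 + 3·46 + 3·37 + 0·9 = 255 + 250 + 23 + 138 + 111 + 0 = 777; overall_A = 777/15 = 51.8000.
Version B weighted sum = 3·95 + 5·55 + 1·7 + 3·68 + 3·28 + 0·22 = 285 + 275 + 7 + 204 + 84 + 0 = 855; overall_B = 855/15 = 57.0000.
Difference = 51.8000 − 57.0000 = -5.2000 ≈ -5.2.

-5.2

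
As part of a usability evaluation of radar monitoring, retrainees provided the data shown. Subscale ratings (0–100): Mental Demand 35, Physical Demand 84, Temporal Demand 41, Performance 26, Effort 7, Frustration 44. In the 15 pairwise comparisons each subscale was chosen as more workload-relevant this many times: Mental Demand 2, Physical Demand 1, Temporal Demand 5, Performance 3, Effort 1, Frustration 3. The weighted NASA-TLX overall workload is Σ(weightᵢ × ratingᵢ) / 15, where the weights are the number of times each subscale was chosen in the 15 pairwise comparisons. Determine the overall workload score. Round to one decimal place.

38.4

The tallies are the weights (they sum to 15).
Weighted sum = 2·35 + 1·84 + 5·41 + 3·26 + 1·7 + 3·44
            = 70 + 84 + 205 + 78 + 7 + 132 = 576.
Overall workload = 576 / 15 = 38.4000 ≈ 38.4.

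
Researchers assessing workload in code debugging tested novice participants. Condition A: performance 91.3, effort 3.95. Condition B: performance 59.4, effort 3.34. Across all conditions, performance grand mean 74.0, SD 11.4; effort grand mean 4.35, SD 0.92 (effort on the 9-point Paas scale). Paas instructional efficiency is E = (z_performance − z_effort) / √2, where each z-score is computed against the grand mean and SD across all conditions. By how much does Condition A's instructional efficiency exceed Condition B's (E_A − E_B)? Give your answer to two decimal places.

Condition A: z_P = (91.3 − 74.0)/11.4 = 1.5175; z_E = (3.95 − 4.35)/0.92 = -0.4348; E_A = (1.5175 − (-0.4348))/√2 = 1.3805.
Condition B: z_P = (59.4 − 74.0)/11.4 = -1.2807; z_E = (3.34 − 4.35)/0.92 = -1.0978; E_B = (-1.2807 − (-1.0978))/√2 = -0.1293.
E_A − E_B = 1.3805 − (-0.1293) = 1.5098 ≈ 1.51.

1.51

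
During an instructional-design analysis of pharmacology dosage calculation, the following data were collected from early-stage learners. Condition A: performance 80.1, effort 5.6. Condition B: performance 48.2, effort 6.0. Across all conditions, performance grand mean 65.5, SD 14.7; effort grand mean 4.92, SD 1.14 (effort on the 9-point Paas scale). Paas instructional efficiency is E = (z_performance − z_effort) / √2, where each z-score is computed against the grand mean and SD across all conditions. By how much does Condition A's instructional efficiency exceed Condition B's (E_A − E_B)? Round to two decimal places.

Condition A: z_P = (80.1 − 65.5)/14.7 = 0.9932; z_E = (5.6 − 4.92)/1.14 = 0.5965; E_A = (0.9932 − 0.5965)/√2 = 0.2805.
Condition B: z_P = (48.2 − 65.5)/14.7 = -1.1769; z_E = (6.0 − 4.92)/1.14 = 0.9474; E_B = (-1.1769 − 0.9474)/√2 = -1.5021.
E_A − E_B = 0.2805 − (-1.5021) = 1.7826 ≈ 1.78.

1.78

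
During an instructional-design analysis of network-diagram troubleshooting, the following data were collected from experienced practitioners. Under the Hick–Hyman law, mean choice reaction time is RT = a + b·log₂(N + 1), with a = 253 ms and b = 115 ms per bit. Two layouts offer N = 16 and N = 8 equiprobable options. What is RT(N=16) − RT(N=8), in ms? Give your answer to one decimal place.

RT(16) = 253 + 115·log₂(17) = 253 + 115·4.0875 = 723.0625 ms.
RT(8) = 253 + 115·log₂(9) = 253 + 115·3.1699 = 617.5385 ms.
Difference = 723.0625 − 617.5385 = 105.5240 ≈ 105.5 ms.

105.5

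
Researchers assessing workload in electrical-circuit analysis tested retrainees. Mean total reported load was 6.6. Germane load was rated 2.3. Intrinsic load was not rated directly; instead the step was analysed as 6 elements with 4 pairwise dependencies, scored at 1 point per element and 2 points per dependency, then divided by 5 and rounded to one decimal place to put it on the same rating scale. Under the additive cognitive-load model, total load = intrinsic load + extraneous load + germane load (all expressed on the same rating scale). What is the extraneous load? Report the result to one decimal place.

Intrinsic (element-interactivity): (6 × 1 + 4 × 2) / 5 = 14 / 5 = 2.8000 → 2.8.
extraneous load = total − intrinsic − germane
             = 6.6 − 2.8 − 2.3 = 1.5.

1.5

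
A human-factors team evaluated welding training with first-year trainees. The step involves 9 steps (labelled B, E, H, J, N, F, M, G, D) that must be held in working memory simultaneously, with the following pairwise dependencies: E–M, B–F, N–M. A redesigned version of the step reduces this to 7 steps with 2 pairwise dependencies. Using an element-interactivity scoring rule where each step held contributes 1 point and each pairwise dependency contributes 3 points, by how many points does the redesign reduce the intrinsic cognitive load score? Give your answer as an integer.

5

Original: 9 × 1 + 3 × 3 = 9 + 9 = 18.
Redesigned: 7 × 1 + 2 × 3 = 7 + 6 = 13.
Reduction = 18 − 13 = 5.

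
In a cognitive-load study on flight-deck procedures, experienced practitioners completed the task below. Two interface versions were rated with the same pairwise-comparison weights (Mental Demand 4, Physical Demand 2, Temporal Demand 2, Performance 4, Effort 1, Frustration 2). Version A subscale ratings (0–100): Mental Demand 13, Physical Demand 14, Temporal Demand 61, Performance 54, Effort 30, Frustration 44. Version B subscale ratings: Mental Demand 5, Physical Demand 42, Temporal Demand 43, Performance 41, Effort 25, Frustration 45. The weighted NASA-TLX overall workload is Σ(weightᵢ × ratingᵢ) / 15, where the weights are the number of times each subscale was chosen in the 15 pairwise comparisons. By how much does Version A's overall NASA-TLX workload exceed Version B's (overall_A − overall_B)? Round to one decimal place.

4.5

Version A weighted sum = 4·13 + 2·14 + 2·61 + 4·54 + 1·30 + 2·44 = 52 + 28 + 122 + 216 + 30 + 88 = 536; overall_A = 536/15 = 35.7333.
Version B weighted sum = 4·5 + 2·42 + 2·43 + 4·41 + 1·25 + 2·45 = 20 + 84 + 86 + 164 + 25 + 90 = 469; overall_B = 469/15 = 31.2667.
Difference = 35.7333 − 31.2667 = 4.4666 ≈ 4.5.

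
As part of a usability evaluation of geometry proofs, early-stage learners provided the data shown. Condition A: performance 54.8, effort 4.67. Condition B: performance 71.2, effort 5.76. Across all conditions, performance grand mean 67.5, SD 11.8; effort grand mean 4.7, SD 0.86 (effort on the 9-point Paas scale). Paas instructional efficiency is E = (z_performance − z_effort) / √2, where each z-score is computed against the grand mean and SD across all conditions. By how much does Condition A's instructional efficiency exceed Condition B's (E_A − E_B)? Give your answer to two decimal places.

Condition A: z_P = (54.8 − 67.5)/11.8 = -1.0763; z_E = (4.67 − 4.7)/0.86 = -0.0349; E_A = (-1.0763 − (-0.0349))/√2 = -0.7364.
Condition B: z_P = (71.2 − 67.5)/11.8 = 0.3136; z_E = (5.76 − 4.7)/0.86 = 1.2326; E_B = (0.3136 − 1.2326)/√2 = -0.6498.
E_A − E_B = -0.7364 − (-0.6498) = -0.0866 ≈ -0.09.

-0.09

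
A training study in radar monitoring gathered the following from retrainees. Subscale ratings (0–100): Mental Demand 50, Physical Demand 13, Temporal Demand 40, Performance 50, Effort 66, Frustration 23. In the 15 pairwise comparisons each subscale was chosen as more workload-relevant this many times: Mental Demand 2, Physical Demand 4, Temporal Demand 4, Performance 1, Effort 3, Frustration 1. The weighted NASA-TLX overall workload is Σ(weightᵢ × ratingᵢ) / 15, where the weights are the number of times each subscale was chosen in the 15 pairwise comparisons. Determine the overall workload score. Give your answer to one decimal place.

The tallies are the weights (they sum to 15).
Weighted sum = 2·50 + 4·13 + 4·40 + 1·50 + 3·66 + 1·23
            = 100 + 52 + 160 + 50 + 198 + 23 = 583.
Overall workload = 583 / 15 = 38.8667 ≈ 38.9.

38.9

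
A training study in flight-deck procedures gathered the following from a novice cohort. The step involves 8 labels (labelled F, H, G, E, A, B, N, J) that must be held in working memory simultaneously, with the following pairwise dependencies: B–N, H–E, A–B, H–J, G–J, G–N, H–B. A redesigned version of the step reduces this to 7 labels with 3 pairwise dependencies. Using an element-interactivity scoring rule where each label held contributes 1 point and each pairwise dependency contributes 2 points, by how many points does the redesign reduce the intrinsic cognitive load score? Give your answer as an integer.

Original: 8 × 1 + 7 × 2 = 8 + 14 = 22.
Redesigned: 7 × 1 + 3 × 2 = 7 + 6 = 13.
Reduction = 22 − 13 = 9.

9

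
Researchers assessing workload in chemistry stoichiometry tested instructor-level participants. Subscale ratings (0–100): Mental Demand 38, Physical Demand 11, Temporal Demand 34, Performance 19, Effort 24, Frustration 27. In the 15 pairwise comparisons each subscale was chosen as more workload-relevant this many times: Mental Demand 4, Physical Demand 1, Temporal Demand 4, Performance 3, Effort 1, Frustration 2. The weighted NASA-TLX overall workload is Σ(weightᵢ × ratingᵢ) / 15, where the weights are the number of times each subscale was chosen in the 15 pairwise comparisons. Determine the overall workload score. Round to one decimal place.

28.9

The tallies are the weights (they sum to 15).
Weighted sum = 4·38 + 1·11 + 4·34 + 3·19 + 1·24 + 2·27
            = 152 + 11 + 136 + 57 + 24 + 54 = 434.
Overall workload = 434 / 15 = 28.9333 ≈ 28.9.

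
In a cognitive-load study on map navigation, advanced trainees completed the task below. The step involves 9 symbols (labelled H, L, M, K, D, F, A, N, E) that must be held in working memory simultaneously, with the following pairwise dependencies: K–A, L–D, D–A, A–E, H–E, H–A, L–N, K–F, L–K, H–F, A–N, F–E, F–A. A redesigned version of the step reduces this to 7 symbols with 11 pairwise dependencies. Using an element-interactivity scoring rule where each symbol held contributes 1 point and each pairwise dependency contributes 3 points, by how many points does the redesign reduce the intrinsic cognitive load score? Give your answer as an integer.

Original: 9 × 1 + 13 × 3 = 9 + 39 = 48.
Redesigned: 7 × 1 + 11 × 3 = 7 + 33 = 40.
Reduction = 48 − 40 = 8.

8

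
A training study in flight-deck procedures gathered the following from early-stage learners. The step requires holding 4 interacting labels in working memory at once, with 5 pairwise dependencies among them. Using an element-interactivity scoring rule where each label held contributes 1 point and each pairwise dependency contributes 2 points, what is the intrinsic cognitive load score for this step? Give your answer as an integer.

14

Element contribution: 4 × 1 = 4.
Interaction contribution: 5 × 2 = 10.
Intrinsic load = 4 + 10 = 14.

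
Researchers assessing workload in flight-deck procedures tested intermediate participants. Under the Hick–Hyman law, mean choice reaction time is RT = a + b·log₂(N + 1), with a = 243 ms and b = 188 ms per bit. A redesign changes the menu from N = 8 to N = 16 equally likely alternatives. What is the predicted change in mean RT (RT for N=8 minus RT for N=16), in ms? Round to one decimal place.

RT(8) = 243 + 188·log₂(9) = 243 + 188·3.1699 = 838.9412 ms.
RT(16) = 243 + 188·log₂(17) = 243 + 188·4.0875 = 1011.4500 ms.
Difference = 838.9412 − 1011.4500 = -172.5088 ≈ -172.5 ms.

-172.5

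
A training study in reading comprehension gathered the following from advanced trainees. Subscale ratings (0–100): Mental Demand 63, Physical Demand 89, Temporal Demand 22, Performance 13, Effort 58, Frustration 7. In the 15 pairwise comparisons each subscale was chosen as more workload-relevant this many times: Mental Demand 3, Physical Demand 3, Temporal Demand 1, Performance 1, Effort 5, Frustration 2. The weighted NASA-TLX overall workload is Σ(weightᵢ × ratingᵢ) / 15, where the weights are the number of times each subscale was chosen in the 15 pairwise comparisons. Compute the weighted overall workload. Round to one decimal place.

The tallies are the weights (they sum to 15).
Weighted sum = 3·63 + 3·89 + 1·22 + 1·13 + 5·58 + 2·7
            = 189 + 267 + 22 + 13 + 290 + 14 = 795.
Overall workload = 795 / 15 = 53.0000 ≈ 53.0.

53.0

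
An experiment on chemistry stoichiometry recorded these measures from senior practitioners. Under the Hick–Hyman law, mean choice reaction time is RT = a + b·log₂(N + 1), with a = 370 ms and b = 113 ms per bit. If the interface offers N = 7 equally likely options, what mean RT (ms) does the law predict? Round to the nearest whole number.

log₂(7 + 1) = log₂(8) = 3.0000.
RT = 370 + 113 × 3.0000 = 370 + 339.0000 = 709.0000 ms.
≈ 709 ms.

709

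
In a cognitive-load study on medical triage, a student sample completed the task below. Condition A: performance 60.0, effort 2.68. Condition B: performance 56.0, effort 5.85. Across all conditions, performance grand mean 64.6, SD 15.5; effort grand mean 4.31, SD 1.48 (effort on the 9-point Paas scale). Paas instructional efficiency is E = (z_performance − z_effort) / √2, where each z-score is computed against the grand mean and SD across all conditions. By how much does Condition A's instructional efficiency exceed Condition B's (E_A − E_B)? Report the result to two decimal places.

1.70

Condition A: z_P = (60.0 − 64.6)/15.5 = -0.2968; z_E = (2.68 − 4.31)/1.48 = -1.1014; E_A = (-0.2968 − (-1.1014))/√2 = 0.5689.
Condition B: z_P = (56.0 − 64.6)/15.5 = -0.5548; z_E = (5.85 − 4.31)/1.48 = 1.0405; E_B = (-0.5548 − 1.0405)/√2 = -1.1280.
E_A − E_B = 0.5689 − (-1.1280) = 1.6969 ≈ 1.70.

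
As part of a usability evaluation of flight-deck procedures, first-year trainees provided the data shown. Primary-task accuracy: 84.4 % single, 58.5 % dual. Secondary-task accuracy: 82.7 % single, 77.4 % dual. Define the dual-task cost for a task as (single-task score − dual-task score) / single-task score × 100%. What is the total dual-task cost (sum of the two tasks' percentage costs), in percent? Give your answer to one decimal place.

37.1

Primary cost = (84.4 − 58.5) / 84.4 × 100% = 30.6872%.
Secondary cost = (82.7 − 77.4) / 82.7 × 100% = 6.4087%.
Total = 30.6872% + 6.4087% = 37.0959% ≈ 37.1%.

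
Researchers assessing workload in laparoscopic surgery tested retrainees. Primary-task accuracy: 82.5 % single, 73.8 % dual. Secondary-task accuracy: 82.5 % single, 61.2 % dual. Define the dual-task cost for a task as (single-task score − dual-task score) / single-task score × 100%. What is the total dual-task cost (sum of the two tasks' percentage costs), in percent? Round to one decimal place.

36.4

Primary cost = (82.5 − 73.8) / 82.5 × 100% = 10.5455%.
Secondary cost = (82.5 − 61.2) / 82.5 × 100% = 25.8182%.
Total = 10.5455% + 25.8182% = 36.3637% ≈ 36.4%.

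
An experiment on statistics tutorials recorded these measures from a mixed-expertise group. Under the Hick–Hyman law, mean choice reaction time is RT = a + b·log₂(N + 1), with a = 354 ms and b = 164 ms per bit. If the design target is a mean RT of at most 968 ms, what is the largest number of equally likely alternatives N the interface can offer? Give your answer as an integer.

12

Set 354 + 164·log₂(N + 1) ≤ 968.
log₂(N + 1) ≤ (968 − 354) / 164 = 3.7439.
N + 1 ≤ 2^3.7439 = 13.3976.
N ≤ 12.3976, so the largest integer N is 12.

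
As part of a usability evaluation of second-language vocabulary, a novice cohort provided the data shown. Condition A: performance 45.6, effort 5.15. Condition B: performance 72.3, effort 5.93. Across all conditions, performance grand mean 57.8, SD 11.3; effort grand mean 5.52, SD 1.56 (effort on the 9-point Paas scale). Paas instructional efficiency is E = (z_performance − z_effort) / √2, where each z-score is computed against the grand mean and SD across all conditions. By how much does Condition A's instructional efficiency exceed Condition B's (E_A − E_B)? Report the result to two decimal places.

Condition A: z_P = (45.6 − 57.8)/11.3 = -1.0796; z_E = (5.15 − 5.52)/1.56 = -0.2372; E_A = (-1.0796 − (-0.2372))/√2 = -0.5957.
Condition B: z_P = (72.3 − 57.8)/11.3 = 1.2832; z_E = (5.93 − 5.52)/1.56 = 0.2628; E_B = (1.2832 − 0.2628)/√2 = 0.7215.
E_A − E_B = -0.5957 − 0.7215 = -1.3172 ≈ -1.32.

-1.32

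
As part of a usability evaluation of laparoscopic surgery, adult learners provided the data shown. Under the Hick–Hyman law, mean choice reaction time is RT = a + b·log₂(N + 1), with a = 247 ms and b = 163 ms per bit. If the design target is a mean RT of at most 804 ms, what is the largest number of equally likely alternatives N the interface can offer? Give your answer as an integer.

Set 247 + 163·log₂(N + 1) ≤ 804.
log₂(N + 1) ≤ (804 − 247) / 163 = 3.4172.
N + 1 ≤ 2^3.4172 = 10.6827.
N ≤ 9.6827, so the largest integer N is 9.

9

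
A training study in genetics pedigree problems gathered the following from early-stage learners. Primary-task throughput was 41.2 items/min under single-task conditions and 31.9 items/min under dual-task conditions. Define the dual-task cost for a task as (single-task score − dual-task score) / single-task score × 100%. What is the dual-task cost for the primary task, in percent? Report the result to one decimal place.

22.6

Cost = (41.2 − 31.9) / 41.2 × 100%
     = 9.3000 / 41.2 × 100% = 22.5728%.
≈ 22.6%.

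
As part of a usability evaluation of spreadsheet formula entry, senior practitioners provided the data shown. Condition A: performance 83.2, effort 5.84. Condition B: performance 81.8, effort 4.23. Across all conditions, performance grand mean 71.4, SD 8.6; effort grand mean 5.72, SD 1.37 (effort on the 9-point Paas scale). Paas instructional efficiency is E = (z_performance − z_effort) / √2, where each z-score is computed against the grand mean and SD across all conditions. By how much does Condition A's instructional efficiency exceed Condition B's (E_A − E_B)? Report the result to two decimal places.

-0.72

Condition A: z_P = (83.2 − 71.4)/8.6 = 1.3721; z_E = (5.84 − 5.72)/1.37 = 0.0876; E_A = (1.3721 − 0.0876)/√2 = 0.9083.
Condition B: z_P = (81.8 − 71.4)/8.6 = 1.2093; z_E = (4.23 − 5.72)/1.37 = -1.0876; E_B = (1.2093 − (-1.0876))/√2 = 1.6242.
E_A − E_B = 0.9083 − 1.6242 = -0.7159 ≈ -0.72.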